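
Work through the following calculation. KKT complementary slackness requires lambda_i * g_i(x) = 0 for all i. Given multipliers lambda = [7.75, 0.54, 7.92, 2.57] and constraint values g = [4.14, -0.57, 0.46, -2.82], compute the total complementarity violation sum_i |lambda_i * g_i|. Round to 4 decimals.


KKT complementary slackness check:
lambda_1 * g_1 = 7.75 * 4.14 = 32.085
lambda_2 * g_2 = 0.54 * -0.57 = -0.3078
lambda_3 * g_3 = 7.92 * 0.46 = 3.6432
lambda_4 * g_4 = 2.57 * -2.82 = -7.2474
Total violation = 32.085 + 0.3078 + 3.6432 + 7.2474 = 43.2834


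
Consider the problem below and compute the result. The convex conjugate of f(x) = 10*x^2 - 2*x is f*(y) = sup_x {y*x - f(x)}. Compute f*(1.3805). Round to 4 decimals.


f*(y) = sup_x {y*x - a*x^2 - b*x} = sup_x {(y-b)*x - a*x^2}
FOC: (y - b) - 2a*x = 0 => x* = (y - b)/(2a)
x* = (1.3805 + 2)/(2*10) = 0.169
f*(1.3805) = (y-b)^2/(4a) = (1.3805 + 2)^2/(4*10)
= 11.4278/40 = 0.2857


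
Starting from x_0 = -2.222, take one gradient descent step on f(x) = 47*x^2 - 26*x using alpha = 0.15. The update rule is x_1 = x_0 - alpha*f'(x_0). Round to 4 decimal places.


We compute the gradient at x_0 and apply the update.
f'(x) = 94*x - 26
f'(-2.222) = 94*-2.222 - 26 = -234.868
x_1 = -2.222 - 0.15*-234.868 = 33.0082


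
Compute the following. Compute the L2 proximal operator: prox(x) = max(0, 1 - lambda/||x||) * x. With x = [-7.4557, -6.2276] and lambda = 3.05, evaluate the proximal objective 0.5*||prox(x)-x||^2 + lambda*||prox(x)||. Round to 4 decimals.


Step 1: Compute ||x||.
||x|| = 9.7144
Step 2: Compute scaling factor.
scale = max(0, 1 - 3.05/9.7144) = 0.686
Step 3: prox(x) = [-5.1149, -4.2723]
||prox(x)|| = 6.6644
Step 4: Proximal objective.
0.5*||prox-x||^2 = 4.6513
lambda*||prox|| = 20.3264
Total = 24.9778


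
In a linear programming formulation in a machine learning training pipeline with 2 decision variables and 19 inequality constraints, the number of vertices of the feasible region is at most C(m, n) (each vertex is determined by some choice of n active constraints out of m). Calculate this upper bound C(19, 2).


Each vertex corresponds to some choice of n active constraints out of m, so the number of vertices is at most C(m, n) = m! / (n!(m-n)!).
m = 19, n = 2
Numerator: 19 * 18
Denominator: 2! = 2
C(19, 2) = 171


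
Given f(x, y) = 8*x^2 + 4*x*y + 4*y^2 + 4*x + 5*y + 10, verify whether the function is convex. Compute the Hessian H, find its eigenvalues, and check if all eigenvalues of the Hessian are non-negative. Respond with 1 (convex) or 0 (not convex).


The Hessian of f(x,y) = 8*x^2 + 4*x*y + 4*y^2 + 4*x + 5*y + 10 is:
H = [[16, 4], [4, 8]]
Trace = 16 + 8 = 24
Determinant = 16*8 - (4)^2 = 112
Discriminant = (24)^2 - 4*112 = 128.0
Eigenvalues: lambda_1 = 6.3431, lambda_2 = 17.6569
The function is convex.

1


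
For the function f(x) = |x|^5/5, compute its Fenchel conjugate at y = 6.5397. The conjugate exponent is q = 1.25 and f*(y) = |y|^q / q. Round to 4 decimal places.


The conjugate exponent q satisfies 1/p + 1/q = 1.
p = 5, so q = 5/(5 - 1) = 1.25
|y|^q = 6.5397^1.25 = 10.458
f*(6.5397) = 10.458 / 1.25 = 8.3664


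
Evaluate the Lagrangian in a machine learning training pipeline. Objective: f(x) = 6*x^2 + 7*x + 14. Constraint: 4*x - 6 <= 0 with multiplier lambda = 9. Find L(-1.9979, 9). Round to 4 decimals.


Step 1: Evaluate f(x).
f(-1.9979) = 6*(-1.9979)^2 + 7*(-1.9979) + 14 = 23.9643
Step 2: Evaluate g(x).
g(-1.9979) = 4*-1.9979 - 6 = -13.9916
Step 3: Compute Lagrangian.
L = 23.9643 + 9*-13.9916 = -101.9601


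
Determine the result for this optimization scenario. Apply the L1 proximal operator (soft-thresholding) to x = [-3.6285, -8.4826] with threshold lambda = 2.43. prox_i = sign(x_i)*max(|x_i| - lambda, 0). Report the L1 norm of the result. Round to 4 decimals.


Soft-thresholding with lambda = 2.43:
prox(-3.6285) = sign(-3.6285)*max(|-3.6285| - 2.43, 0) = -1.1985
prox(-8.4826) = sign(-8.4826)*max(|-8.4826| - 2.43, 0) = -6.0526
prox(x) = [-1.1985, -6.0526]
||prox(x)||_1 = 1.1985 + 6.0526 = 7.2511


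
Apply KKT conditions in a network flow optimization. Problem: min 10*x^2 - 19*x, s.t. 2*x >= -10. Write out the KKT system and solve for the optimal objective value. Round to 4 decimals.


Step 1: Try lambda = 0 (constraint inactive).
Stationarity: 2*10*x - 19 = 0
x* = 19/(2*10) = 0.95
Check constraint: 2*0.95 = 1.9 >= -10 -- satisfied.
Step 2: Compute optimal value.
f(x*) = 10*0.95^2 - 19*0.95 = -9.025


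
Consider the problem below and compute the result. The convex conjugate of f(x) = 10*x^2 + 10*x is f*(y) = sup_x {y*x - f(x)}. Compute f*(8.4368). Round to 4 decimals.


f*(y) = sup_x {y*x - a*x^2 - b*x} = sup_x {(y-b)*x - a*x^2}
FOC: (y - b) - 2a*x = 0 => x* = (y - b)/(2a)
x* = (8.4368 - 10)/(2*10) = -0.0782
f*(8.4368) = (y-b)^2/(4a) = (8.4368 - 10)^2/(4*10)
= 2.4436/40 = 0.0611


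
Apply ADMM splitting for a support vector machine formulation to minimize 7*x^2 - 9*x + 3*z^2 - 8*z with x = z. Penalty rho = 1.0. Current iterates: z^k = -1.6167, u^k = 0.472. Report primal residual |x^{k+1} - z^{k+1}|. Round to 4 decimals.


ADMM iteration with rho = 1.0, z^k = -1.6167, u^k = 0.472
Step 1: x-update.
Minimize 7*x^2 - 9*x + (1.0/2)*(x + 1.6167 + 0.472)^2
FOC: (2*7 + 1.0)*x = 9 + 1.0*(-1.6167 - 0.472)
x^{k+1} = 0.4608
Step 2: z-update.
Minimize 3*z^2 - 8*z + (1.0/2)*(0.4608 - z + 0.472)^2
FOC: (2*3 + 1.0)*z = 8 + 1.0*(0.4608 + 0.472)
z^{k+1} = 1.2761
Step 3: u-update.
u^{k+1} = 0.472 + 0.4608 - 1.2761 = -0.3434
Step 4: Primal residual = |0.4608 - 1.2761| = 0.8154


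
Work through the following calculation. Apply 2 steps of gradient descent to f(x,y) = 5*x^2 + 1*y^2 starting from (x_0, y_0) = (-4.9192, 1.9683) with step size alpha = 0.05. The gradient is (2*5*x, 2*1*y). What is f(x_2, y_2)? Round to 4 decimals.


Gradient descent on f(x,y) = 5*x^2 + 1*y^2.
Starting point: (-4.9192, 1.9683), alpha = 0.05
Step 1: grad_x = 2*5*-4.9192 = -49.192, grad_y = 2*1*1.9683 = 3.9366
  x_1 = -4.9192 - 0.05*-49.192 = -2.4596
  y_1 = 1.9683 - 0.05*3.9366 = 1.7715
Step 2: grad_x = 2*5*-2.4596 = -24.596, grad_y = 2*1*1.7715 = 3.5429
  x_2 = -2.4596 - 0.05*-24.596 = -1.2298
  y_2 = 1.7715 - 0.05*3.5429 = 1.5943
f(-1.2298, 1.5943) = 5*(-1.2298)^2 + 1*1.5943^2 = 10.1039


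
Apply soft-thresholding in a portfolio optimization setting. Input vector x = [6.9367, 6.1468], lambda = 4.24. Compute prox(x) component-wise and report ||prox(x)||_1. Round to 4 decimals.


Soft-thresholding with lambda = 4.24:
prox(6.9367) = sign(6.9367)*max(|6.9367| - 4.24, 0) = 2.6967
prox(6.1468) = sign(6.1468)*max(|6.1468| - 4.24, 0) = 1.9068
prox(x) = [2.6967, 1.9068]
||prox(x)||_1 = 2.6967 + 1.9068 = 4.6035


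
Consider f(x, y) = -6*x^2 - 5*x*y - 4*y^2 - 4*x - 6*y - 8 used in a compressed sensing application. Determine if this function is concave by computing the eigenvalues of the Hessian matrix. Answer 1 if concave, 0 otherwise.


The Hessian of f(x,y) = -6*x^2 - 5*x*y - 4*y^2 - 4*x - 6*y - 8 is:
H = [[-12, -5], [-5, -8]]
Trace = -12 - 8 = -20
Determinant = -12*-8 - (-5)^2 = 71
Discriminant = (-20)^2 - 4*71 = 116.0
Eigenvalues: lambda_1 = -15.3852, lambda_2 = -4.6148
The function is concave.

1


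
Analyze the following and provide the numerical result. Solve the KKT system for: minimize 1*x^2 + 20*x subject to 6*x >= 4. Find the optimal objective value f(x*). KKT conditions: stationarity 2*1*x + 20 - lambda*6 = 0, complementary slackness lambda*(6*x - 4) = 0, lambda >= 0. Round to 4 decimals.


Step 1: Try lambda = 0 (constraint inactive).
x_unc = -20/(2*1) = -10.0
Check: 6*-10.0 = -60.0 < 4 -- violated!
Step 2: Constraint must be active: 6*x = 4
x* = 4/6 = 2/3 = 0.6667 (rounded; the exact value 2/3 is used below)
lambda = (2*1*(2/3) + 20)/6 = 3.5556
Step 3: Compute optimal value.
f(x*) = 1*(2/3)^2 + 20*(2/3) = 13.7778


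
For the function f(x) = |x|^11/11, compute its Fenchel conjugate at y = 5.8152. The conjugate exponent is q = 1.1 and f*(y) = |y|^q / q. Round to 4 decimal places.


The conjugate exponent q satisfies 1/p + 1/q = 1.
p = 11, so q = 11/(11 - 1) = 1.1
|y|^q = 5.8152^1.1 = 6.9346
f*(5.8152) = 6.9346 / 1.1 = 6.3042


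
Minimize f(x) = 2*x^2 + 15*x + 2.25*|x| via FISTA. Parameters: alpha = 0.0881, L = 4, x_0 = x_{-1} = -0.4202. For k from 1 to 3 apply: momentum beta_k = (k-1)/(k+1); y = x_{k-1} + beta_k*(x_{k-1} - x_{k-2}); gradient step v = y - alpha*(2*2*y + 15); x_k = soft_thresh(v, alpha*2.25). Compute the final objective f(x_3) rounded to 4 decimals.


FISTA on f(x) = 2*x^2 + 15*x + 2.25*|x|
L = 4, alpha = 0.0881
Iteration 1: beta = 0.0, y = -0.4202 + 0.0*(-0.4202 + 0.4202) = -0.4202
  grad(y) = 13.3192, v = y - alpha*grad = -1.5936
  prox(v) = soft_thresh(-1.5936, 0.1982) = -1.3954
Iteration 2: beta = 0.3333, y = -1.3954 + 0.3333*(-1.3954 + 0.4202) = -1.7205
  grad(y) = 8.1182, v = y - alpha*grad = -2.4357
  prox(v) = soft_thresh(-2.4357, 0.1982) = -2.2374
Iteration 3: beta = 0.5, y = -2.2374 + 0.5*(-2.2374 + 1.3954) = -2.6585
  grad(y) = 4.3661, v = y - alpha*grad = -3.0431
  prox(v) = soft_thresh(-3.0431, 0.1982) = -2.8449
f(x_3) = 2*(-2.8449)^2 + 15*(-2.8449) + 2.25*|-2.8449| = -20.0856


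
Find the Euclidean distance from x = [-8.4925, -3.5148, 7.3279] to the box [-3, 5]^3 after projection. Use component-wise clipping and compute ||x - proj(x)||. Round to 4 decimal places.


Project each component onto [-3, 5].
clip(-8.4925) = -3.0, clip(-3.5148) = -3.0, clip(7.3279) = 5.0
Projection = [-3.0, -3.0, 5.0]
Squared diffs: [30.1676, 0.265, 5.4191]
Distance = sqrt(35.8517) = 5.9876


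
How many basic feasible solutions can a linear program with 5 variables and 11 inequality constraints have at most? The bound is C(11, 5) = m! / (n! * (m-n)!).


Each vertex corresponds to some choice of n active constraints out of m, so the number of vertices is at most C(m, n) = m! / (n!(m-n)!).
m = 11, n = 5
Numerator: 11 * 10 * 9 * 8 * 7
Denominator: 5! = 120
C(11, 5) = 462


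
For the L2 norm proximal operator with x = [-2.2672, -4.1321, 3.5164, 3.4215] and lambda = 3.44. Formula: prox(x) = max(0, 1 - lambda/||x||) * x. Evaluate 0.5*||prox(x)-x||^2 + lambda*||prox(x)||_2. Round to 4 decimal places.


Step 1: Compute ||x||.
||x|| = 6.8034
Step 2: Compute scaling factor.
scale = max(0, 1 - 3.44/6.8034) = 0.4944
Step 3: prox(x) = [-1.1208, -2.0428, 1.7384, 1.6915]
||prox(x)|| = 3.3634
Step 4: Proximal objective.
0.5*||prox-x||^2 = 5.9168
lambda*||prox|| = 11.5701
Total = 17.4869


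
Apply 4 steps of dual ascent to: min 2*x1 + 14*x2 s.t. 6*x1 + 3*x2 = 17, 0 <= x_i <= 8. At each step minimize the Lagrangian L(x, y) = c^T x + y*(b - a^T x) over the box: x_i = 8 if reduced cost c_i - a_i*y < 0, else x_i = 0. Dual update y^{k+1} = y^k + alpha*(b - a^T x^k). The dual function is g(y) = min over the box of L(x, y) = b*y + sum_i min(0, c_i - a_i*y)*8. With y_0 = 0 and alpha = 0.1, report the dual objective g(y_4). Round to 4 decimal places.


Dual ascent for LP: min 2*x1 + 14*x2, 6*x1 + 3*x2 = 17, 0 <= x_i <= 8
Step 1: y^k = 0.0, reduced costs: (2.0, 14.0)
  x^k = (0.0, 0.0), subgradient = b - a^T x = 17.0
  y^{k+1} = 0.0 + 0.1*17.0 = 1.7
Step 2: y^k = 1.7, reduced costs: (-8.2, 8.9)
  x^k = (8.0, 0.0), subgradient = b - a^T x = -31.0
  y^{k+1} = 1.7 + 0.1*-31.0 = -1.4
Step 3: y^k = -1.4, reduced costs: (10.4, 18.2)
  x^k = (0.0, 0.0), subgradient = b - a^T x = 17.0
  y^{k+1} = -1.4 + 0.1*17.0 = 0.3
Step 4: y^k = 0.3, reduced costs: (0.2, 13.1)
  x^k = (0.0, 0.0), subgradient = b - a^T x = 17.0
  y^{k+1} = 0.3 + 0.1*17.0 = 2.0
Dual objective at y_4 = 2.0: reduced costs (-10.0, 8.0), box minimizer x = (8.0, 0.0)
g(y_4) = b*y + (c1 - a1*y)*x1 + (c2 - a2*y)*x2 = 17*2.0 + (-10.0)*8.0 + 8.0*0.0 = 34.0 - 80.0 + 0.0 = -46.0


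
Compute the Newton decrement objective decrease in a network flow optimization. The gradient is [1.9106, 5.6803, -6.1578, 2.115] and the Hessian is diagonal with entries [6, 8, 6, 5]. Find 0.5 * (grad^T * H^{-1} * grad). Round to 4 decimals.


Step 1: H is diagonal, so H^(-1) * g = [0.3184, 0.71, -1.0263, 0.423].
Step 2: g^T H^(-1) g = sum_i g_i^2 / H_ii
  = (1.9106)^2/6 + (5.6803)^2/8 + (-6.1578)^2/6 + (2.115)^2/5
  = 0.6084 + 4.0332 + 6.3198 + 0.8946 = 11.856
Step 3: Objective decrease = 0.5 * g^T H^(-1) g = 5.928


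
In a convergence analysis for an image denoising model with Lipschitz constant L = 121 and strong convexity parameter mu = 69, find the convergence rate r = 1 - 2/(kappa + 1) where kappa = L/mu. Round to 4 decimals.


Step 1: Compute the condition number.
kappa = L/mu = 121/69 = 1.7536
Step 2: Compute the convergence rate.
r = 1 - 2/(kappa + 1) = 1 - 2*mu/(L + mu) = (L - mu)/(L + mu) = 52/190 = 0.2737


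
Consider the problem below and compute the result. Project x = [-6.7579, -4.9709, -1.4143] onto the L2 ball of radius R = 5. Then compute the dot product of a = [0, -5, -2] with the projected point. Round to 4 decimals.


Step 1: Compute ||x|| (intermediates to 6 decimals).
||x|| = sqrt((-6.7579)^2 + (-4.9709)^2 + (-1.4143)^2) = 8.507603
Step 2: Project.
Since ||x|| > R, scale = R/||x|| = 5/8.507603 = 0.58771, proj(x) = scale * x
proj(x) = [-3.971685, -2.921448, -0.831198]
Step 3: Dot product.
a^T * proj(x) = 0*(-3.971685) - 5*(-2.921448) - 2*(-0.831198) = 16.2696


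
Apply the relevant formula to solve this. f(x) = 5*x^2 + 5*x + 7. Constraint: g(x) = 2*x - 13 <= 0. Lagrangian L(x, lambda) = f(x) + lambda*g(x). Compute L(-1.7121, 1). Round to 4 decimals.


Step 1: Evaluate f(x).
f(-1.7121) = 5*(-1.7121)^2 + 5*(-1.7121) + 7 = 13.0959
Step 2: Evaluate g(x).
g(-1.7121) = 2*-1.7121 - 13 = -16.4242
Step 3: Compute Lagrangian.
L = 13.0959 + 1*-16.4242 = -3.3283


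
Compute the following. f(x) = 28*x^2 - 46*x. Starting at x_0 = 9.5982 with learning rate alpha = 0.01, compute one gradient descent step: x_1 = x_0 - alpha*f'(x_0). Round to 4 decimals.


We compute the gradient at x_0 and apply the update.
f'(x) = 56*x - 46
f'(9.5982) = 56*9.5982 - 46 = 491.4992
x_1 = 9.5982 - 0.01*491.4992 = 4.6832


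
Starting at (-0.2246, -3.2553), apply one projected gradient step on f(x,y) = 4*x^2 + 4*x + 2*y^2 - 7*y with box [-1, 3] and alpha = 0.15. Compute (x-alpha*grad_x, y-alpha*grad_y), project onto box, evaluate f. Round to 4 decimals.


Step 1: Compute gradient at (-0.2246, -3.2553).
grad_x = 2*4*-0.2246 + 4 = 2.2032
grad_y = 2*2*-3.2553 - 7 = -20.0212
Step 2: Gradient step.
x_raw = -0.2246 - 0.15*2.2032 = -0.5551
y_raw = -3.2553 - 0.15*-20.0212 = -0.2521
Step 3: Project onto [-1, 3].
x_proj = clip(-0.5551) = -0.5551
y_proj = clip(-0.2521) = -0.2521
Step 4: Evaluate f.
f(-0.5551, -0.2521) = 0.9041


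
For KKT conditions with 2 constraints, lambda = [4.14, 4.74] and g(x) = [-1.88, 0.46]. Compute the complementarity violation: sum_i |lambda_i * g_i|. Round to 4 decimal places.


KKT complementary slackness check:
lambda_1 * g_1 = 4.14 * -1.88 = -7.7832
lambda_2 * g_2 = 4.74 * 0.46 = 2.1804
Total violation = 7.7832 + 2.1804 = 9.9636


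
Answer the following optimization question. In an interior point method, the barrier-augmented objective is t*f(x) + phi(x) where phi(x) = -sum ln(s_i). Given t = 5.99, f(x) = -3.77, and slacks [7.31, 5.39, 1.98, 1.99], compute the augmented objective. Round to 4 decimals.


Step 1: Compute log-barrier.
ln values: [1.9892, 1.6845, 0.6831, 0.6881]
phi = -(1.9892 + 1.6845 + 0.6831 + 0.6881) = -5.045
Step 2: Compute augmented objective.
t*f(x) = 5.99*-3.77 = -22.5823
Total = -22.5823 - 5.045 = -27.6273


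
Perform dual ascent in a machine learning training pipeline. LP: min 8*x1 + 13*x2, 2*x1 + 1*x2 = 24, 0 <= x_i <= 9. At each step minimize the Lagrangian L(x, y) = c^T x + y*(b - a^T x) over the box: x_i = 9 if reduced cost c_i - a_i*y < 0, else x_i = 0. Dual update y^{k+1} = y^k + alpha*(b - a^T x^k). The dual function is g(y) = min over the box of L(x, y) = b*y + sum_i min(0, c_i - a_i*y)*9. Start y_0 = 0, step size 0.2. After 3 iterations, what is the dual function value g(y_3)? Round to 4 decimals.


Dual ascent for LP: min 8*x1 + 13*x2, 2*x1 + 1*x2 = 24, 0 <= x_i <= 9
Step 1: y^k = 0.0, reduced costs: (8.0, 13.0)
  x^k = (0.0, 0.0), subgradient = b - a^T x = 24.0
  y^{k+1} = 0.0 + 0.2*24.0 = 4.8
Step 2: y^k = 4.8, reduced costs: (-1.6, 8.2)
  x^k = (9.0, 0.0), subgradient = b - a^T x = 6.0
  y^{k+1} = 4.8 + 0.2*6.0 = 6.0
Step 3: y^k = 6.0, reduced costs: (-4.0, 7.0)
  x^k = (9.0, 0.0), subgradient = b - a^T x = 6.0
  y^{k+1} = 6.0 + 0.2*6.0 = 7.2
Dual objective at y_3 = 7.2: reduced costs (-6.4, 5.8), box minimizer x = (9.0, 0.0)
g(y_3) = b*y + (c1 - a1*y)*x1 + (c2 - a2*y)*x2 = 24*7.2 + (-6.4)*9.0 + 5.8*0.0 = 172.8 - 57.6 + 0.0 = 115.2


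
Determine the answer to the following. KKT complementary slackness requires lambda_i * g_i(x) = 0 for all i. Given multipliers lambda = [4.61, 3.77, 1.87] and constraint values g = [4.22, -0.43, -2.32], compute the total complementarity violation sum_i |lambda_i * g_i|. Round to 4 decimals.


KKT complementary slackness check:
lambda_1 * g_1 = 4.61 * 4.22 = 19.4542
lambda_2 * g_2 = 3.77 * -0.43 = -1.6211
lambda_3 * g_3 = 1.87 * -2.32 = -4.3384
Total violation = 19.4542 + 1.6211 + 4.3384 = 25.4137


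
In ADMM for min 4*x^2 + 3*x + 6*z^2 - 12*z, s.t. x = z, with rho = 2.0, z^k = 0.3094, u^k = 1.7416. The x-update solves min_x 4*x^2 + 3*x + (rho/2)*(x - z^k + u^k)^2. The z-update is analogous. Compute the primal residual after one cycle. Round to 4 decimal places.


ADMM iteration with rho = 2.0, z^k = 0.3094, u^k = 1.7416
Step 1: x-update.
Minimize 4*x^2 + 3*x + (2.0/2)*(x - 0.3094 + 1.7416)^2
FOC: (2*4 + 2.0)*x = -3 + 2.0*(0.3094 - 1.7416)
x^{k+1} = -0.5864
Step 2: z-update.
Minimize 6*z^2 - 12*z + (2.0/2)*(-0.5864 - z + 1.7416)^2
FOC: (2*6 + 2.0)*z = 12 + 2.0*(-0.5864 + 1.7416)
z^{k+1} = 1.0222
Step 3: u-update.
u^{k+1} = 1.7416 - 0.5864 - 1.0222 = 0.133
Step 4: Primal residual = |-0.5864 - 1.0222| = 1.6086


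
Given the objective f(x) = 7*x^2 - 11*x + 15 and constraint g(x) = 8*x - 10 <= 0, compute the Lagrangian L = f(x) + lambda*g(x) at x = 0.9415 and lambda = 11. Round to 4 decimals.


Step 1: Evaluate f(x).
f(0.9415) = 7*0.9415^2 - 11*0.9415 + 15 = 10.8485
Step 2: Evaluate g(x).
g(0.9415) = 8*0.9415 - 10 = -2.468
Step 3: Compute Lagrangian.
L = 10.8485 + 11*-2.468 = -16.2995


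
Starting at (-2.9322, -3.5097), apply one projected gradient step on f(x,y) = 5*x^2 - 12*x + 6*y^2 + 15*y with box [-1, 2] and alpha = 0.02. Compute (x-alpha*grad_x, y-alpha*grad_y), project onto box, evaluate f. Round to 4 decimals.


Step 1: Compute gradient at (-2.9322, -3.5097).
grad_x = 2*5*-2.9322 - 12 = -41.322
grad_y = 2*6*-3.5097 + 15 = -27.1164
Step 2: Gradient step.
x_raw = -2.9322 - 0.02*-41.322 = -2.1058
y_raw = -3.5097 - 0.02*-27.1164 = -2.9674
Step 3: Project onto [-1, 2].
x_proj = clip(-2.1058) = -1.0
y_proj = clip(-2.9674) = -1.0
Step 4: Evaluate f.
f(-1.0, -1.0) = 8.0


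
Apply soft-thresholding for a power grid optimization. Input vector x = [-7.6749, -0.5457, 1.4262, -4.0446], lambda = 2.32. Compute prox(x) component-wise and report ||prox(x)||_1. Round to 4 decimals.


Soft-thresholding with lambda = 2.32:
prox(-7.6749) = sign(-7.6749)*max(|-7.6749| - 2.32, 0) = -5.3549
prox(-0.5457) = sign(-0.5457)*max(|-0.5457| - 2.32, 0) = 0.0
prox(1.4262) = sign(1.4262)*max(|1.4262| - 2.32, 0) = 0.0
prox(-4.0446) = sign(-4.0446)*max(|-4.0446| - 2.32, 0) = -1.7246
prox(x) = [-5.3549, 0.0, 0.0, -1.7246]
||prox(x)||_1 = 5.3549 + 0.0 + 0.0 + 1.7246 = 7.0795


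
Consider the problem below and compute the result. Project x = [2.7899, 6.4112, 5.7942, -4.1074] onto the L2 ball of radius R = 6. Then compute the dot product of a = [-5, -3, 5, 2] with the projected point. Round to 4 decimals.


Step 1: Compute ||x|| (intermediates to 6 decimals).
||x|| = sqrt(2.7899^2 + 6.4112^2 + 5.7942^2 + (-4.1074)^2) = 9.96647
Step 2: Project.
Since ||x|| > R, scale = R/||x|| = 6/9.96647 = 0.602019, proj(x) = scale * x
proj(x) = [1.679573, 3.859664, 3.488218, -2.472733]
Step 3: Dot product.
a^T * proj(x) = -5*1.679573 - 3*3.859664 + 5*3.488218 + 2*(-2.472733) = -7.4812


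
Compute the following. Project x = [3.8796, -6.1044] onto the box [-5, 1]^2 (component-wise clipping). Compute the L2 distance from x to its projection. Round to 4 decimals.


Project each component onto [-5, 1].
clip(3.8796) = 1.0, clip(-6.1044) = -5.0
Projection = [1.0, -5.0]
Squared diffs: [8.2921, 1.2197]
Distance = sqrt(9.5118) = 3.0841


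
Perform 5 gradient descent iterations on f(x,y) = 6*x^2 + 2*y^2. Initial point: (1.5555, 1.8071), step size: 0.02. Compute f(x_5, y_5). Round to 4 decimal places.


Gradient descent on f(x,y) = 6*x^2 + 2*y^2.
Starting point: (1.5555, 1.8071), alpha = 0.02
Step 1: grad_x = 2*6*1.5555 = 18.666, grad_y = 2*2*1.8071 = 7.2284
  x_1 = 1.5555 - 0.02*18.666 = 1.1822
  y_1 = 1.8071 - 0.02*7.2284 = 1.6625
Step 2: grad_x = 2*6*1.1822 = 14.1862, grad_y = 2*2*1.6625 = 6.6501
  x_2 = 1.1822 - 0.02*14.1862 = 0.8985
  y_2 = 1.6625 - 0.02*6.6501 = 1.5295
Step 3: grad_x = 2*6*0.8985 = 10.7815, grad_y = 2*2*1.5295 = 6.1181
  x_3 = 0.8985 - 0.02*10.7815 = 0.6828
  y_3 = 1.5295 - 0.02*6.1181 = 1.4072
Step 4: grad_x = 2*6*0.6828 = 8.1939, grad_y = 2*2*1.4072 = 5.6287
  x_4 = 0.6828 - 0.02*8.1939 = 0.5189
  y_4 = 1.4072 - 0.02*5.6287 = 1.2946
Step 5: grad_x = 2*6*0.5189 = 6.2274, grad_y = 2*2*1.2946 = 5.1784
  x_5 = 0.5189 - 0.02*6.2274 = 0.3944
  y_5 = 1.2946 - 0.02*5.1784 = 1.191
f(0.3944, 1.191) = 6*0.3944^2 + 2*1.191^2 = 3.7704


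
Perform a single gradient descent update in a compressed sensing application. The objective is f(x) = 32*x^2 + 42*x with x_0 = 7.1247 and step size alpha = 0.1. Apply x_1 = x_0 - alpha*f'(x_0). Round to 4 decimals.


We compute the gradient at x_0 and apply the update.
f'(x) = 64*x + 42
f'(7.1247) = 64*7.1247 + 42 = 497.9808
x_1 = 7.1247 - 0.1*497.9808 = -42.6734


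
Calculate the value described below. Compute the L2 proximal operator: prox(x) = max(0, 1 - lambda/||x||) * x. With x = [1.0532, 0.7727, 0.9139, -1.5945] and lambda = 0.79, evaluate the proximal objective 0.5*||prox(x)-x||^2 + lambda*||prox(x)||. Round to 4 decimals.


Step 1: Compute ||x||.
||x|| = 2.2548
Step 2: Compute scaling factor.
scale = max(0, 1 - 0.79/2.2548) = 0.6496
Step 3: prox(x) = [0.6842, 0.502, 0.5937, -1.0358]
||prox(x)|| = 1.4648
Step 4: Proximal objective.
0.5*||prox-x||^2 = 0.3121
lambda*||prox|| = 1.1572
Total = 1.4692


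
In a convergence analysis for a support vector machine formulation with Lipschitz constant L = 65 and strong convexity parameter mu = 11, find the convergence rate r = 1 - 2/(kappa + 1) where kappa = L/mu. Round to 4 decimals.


Step 1: Compute the condition number.
kappa = L/mu = 65/11 = 5.9091
Step 2: Compute the convergence rate.
r = 1 - 2/(kappa + 1) = 1 - 2*mu/(L + mu) = (L - mu)/(L + mu) = 54/76 = 0.7105


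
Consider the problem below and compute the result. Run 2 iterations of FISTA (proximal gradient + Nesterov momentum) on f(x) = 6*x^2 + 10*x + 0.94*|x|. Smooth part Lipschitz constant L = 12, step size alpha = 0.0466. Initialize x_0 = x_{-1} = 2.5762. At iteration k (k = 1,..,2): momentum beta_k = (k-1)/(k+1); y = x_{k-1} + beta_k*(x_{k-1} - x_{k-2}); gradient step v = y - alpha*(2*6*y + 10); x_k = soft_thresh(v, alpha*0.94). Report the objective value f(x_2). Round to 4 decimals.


FISTA on f(x) = 6*x^2 + 10*x + 0.94*|x|
L = 12, alpha = 0.0466
Iteration 1: beta = 0.0, y = 2.5762 + 0.0*(2.5762 - 2.5762) = 2.5762
  grad(y) = 40.9144, v = y - alpha*grad = 0.6696
  prox(v) = soft_thresh(0.6696, 0.0438) = 0.6258
Iteration 2: beta = 0.3333, y = 0.6258 + 0.3333*(0.6258 - 2.5762) = -0.0244
  grad(y) = 9.7078, v = y - alpha*grad = -0.4767
  prox(v) = soft_thresh(-0.4767, 0.0438) = -0.4329
f(x_2) = 6*(-0.4329)^2 + 10*(-0.4329) + 0.94*|-0.4329| = -2.7978


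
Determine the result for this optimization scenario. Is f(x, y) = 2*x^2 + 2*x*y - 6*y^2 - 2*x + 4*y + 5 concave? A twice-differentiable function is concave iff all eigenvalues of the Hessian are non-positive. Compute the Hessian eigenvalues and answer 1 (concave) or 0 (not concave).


The Hessian of f(x,y) = 2*x^2 + 2*x*y - 6*y^2 - 2*x + 4*y + 5 is:
H = [[4, 2], [2, -12]]
Trace = 4 - 12 = -8
Determinant = 4*-12 - (2)^2 = -52
Discriminant = (-8)^2 - 4*-52 = 272.0
Eigenvalues: lambda_1 = -12.2462, lambda_2 = 4.2462
The function is not concave.

0


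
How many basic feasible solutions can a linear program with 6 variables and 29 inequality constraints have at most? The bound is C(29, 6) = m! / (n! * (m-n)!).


Each vertex corresponds to some choice of n active constraints out of m, so the number of vertices is at most C(m, n) = m! / (n!(m-n)!).
m = 29, n = 6
Numerator: 29 * 28 * 27 * 26 * 25 * 24
Denominator: 6! = 720
C(29, 6) = 475020


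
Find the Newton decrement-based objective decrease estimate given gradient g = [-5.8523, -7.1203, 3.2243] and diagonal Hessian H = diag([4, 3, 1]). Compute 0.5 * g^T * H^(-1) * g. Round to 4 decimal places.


Step 1: H is diagonal, so H^(-1) * g = [-1.4631, -2.3734, 3.2243].
Step 2: g^T H^(-1) g = sum_i g_i^2 / H_ii
  = (-5.8523)^2/4 + (-7.1203)^2/3 + (3.2243)^2/1
  = 8.5624 + 16.8996 + 10.3961 = 35.858
Step 3: Objective decrease = 0.5 * g^T H^(-1) g = 17.929


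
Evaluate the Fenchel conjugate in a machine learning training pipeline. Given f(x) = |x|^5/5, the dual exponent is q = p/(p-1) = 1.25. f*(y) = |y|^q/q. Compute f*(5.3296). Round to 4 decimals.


The conjugate exponent q satisfies 1/p + 1/q = 1.
p = 5, so q = 5/(5 - 1) = 1.25
|y|^q = 5.3296^1.25 = 8.0978
f*(5.3296) = 8.0978 / 1.25 = 6.4783


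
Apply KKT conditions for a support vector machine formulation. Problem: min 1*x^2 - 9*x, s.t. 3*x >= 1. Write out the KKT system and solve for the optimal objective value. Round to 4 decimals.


Step 1: Try lambda = 0 (constraint inactive).
Stationarity: 2*1*x - 9 = 0
x* = 9/(2*1) = 4.5
Check constraint: 3*4.5 = 13.5 >= 1 -- satisfied.
Step 2: Compute optimal value.
f(x*) = 1*4.5^2 - 9*4.5 = -20.25


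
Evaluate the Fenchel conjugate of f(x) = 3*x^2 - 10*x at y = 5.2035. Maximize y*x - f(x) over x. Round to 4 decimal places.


f*(y) = sup_x {y*x - a*x^2 - b*x} = sup_x {(y-b)*x - a*x^2}
FOC: (y - b) - 2a*x = 0 => x* = (y - b)/(2a)
x* = (5.2035 + 10)/(2*3) = 2.5339
f*(5.2035) = (y-b)^2/(4a) = (5.2035 + 10)^2/(4*3)
= 231.1464/12 = 19.2622


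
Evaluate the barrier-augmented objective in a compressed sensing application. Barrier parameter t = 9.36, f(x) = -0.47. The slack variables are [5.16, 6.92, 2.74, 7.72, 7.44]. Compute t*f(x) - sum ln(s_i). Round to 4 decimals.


Step 1: Compute log-barrier.
ln values: [1.6409, 1.9344, 1.008, 2.0438, 2.0069]
phi = -(1.6409 + 1.9344 + 1.008 + 2.0438 + 2.0069) = -8.634
Step 2: Compute augmented objective.
t*f(x) = 9.36*-0.47 = -4.3992
Total = -4.3992 - 8.634 = -13.0332


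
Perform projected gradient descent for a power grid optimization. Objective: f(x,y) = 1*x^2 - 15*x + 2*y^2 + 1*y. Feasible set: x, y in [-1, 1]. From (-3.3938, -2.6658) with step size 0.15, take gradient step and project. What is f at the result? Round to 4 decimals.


Step 1: Compute gradient at (-3.3938, -2.6658).
grad_x = 2*1*-3.3938 - 15 = -21.7876
grad_y = 2*2*-2.6658 + 1 = -9.6632
Step 2: Gradient step.
x_raw = -3.3938 - 0.15*-21.7876 = -0.1257
y_raw = -2.6658 - 0.15*-9.6632 = -1.2163
Step 3: Project onto [-1, 1].
x_proj = clip(-0.1257) = -0.1257
y_proj = clip(-1.2163) = -1.0
Step 4: Evaluate f.
f(-0.1257, -1.0) = 2.9007


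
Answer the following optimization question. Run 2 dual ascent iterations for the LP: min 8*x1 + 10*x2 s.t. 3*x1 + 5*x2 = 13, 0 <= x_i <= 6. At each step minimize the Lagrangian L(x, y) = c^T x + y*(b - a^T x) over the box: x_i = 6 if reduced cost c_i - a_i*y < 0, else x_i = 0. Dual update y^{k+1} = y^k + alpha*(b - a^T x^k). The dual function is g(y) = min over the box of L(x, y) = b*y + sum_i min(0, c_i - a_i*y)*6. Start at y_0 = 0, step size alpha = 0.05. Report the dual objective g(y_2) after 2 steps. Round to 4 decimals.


Dual ascent for LP: min 8*x1 + 10*x2, 3*x1 + 5*x2 = 13, 0 <= x_i <= 6
Step 1: y^k = 0.0, reduced costs: (8.0, 10.0)
  x^k = (0.0, 0.0), subgradient = b - a^T x = 13.0
  y^{k+1} = 0.0 + 0.05*13.0 = 0.65
Step 2: y^k = 0.65, reduced costs: (6.05, 6.75)
  x^k = (0.0, 0.0), subgradient = b - a^T x = 13.0
  y^{k+1} = 0.65 + 0.05*13.0 = 1.3
Dual objective at y_2 = 1.3: reduced costs (4.1, 3.5), box minimizer x = (0.0, 0.0)
g(y_2) = b*y + (c1 - a1*y)*x1 + (c2 - a2*y)*x2 = 13*1.3 + 4.1*0.0 + 3.5*0.0 = 16.9 + 0.0 + 0.0 = 16.9


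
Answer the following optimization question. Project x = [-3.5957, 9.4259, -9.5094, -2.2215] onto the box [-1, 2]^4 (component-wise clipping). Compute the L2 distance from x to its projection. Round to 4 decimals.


Project each component onto [-1, 2].
clip(-3.5957) = -1.0, clip(9.4259) = 2.0, clip(-9.5094) = -1.0, clip(-2.2215) = -1.0
Projection = [-1.0, 2.0, -1.0, -1.0]
Squared diffs: [6.7377, 55.144, 72.4099, 1.4921]
Distance = sqrt(135.7837) = 11.6526


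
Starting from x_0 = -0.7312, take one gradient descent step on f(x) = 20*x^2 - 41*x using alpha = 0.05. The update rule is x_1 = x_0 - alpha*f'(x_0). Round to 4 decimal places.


We compute the gradient at x_0 and apply the update.
f'(x) = 40*x - 41
f'(-0.7312) = 40*-0.7312 - 41 = -70.248
x_1 = -0.7312 - 0.05*-70.248 = 2.7812


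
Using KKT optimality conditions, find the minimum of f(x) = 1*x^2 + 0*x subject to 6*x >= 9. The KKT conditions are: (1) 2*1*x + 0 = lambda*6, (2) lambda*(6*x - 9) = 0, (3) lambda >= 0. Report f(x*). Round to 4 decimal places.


Step 1: Try lambda = 0 (constraint inactive).
x_unc = 0/(2*1) = 0.0
Check: 6*0.0 = 0.0 < 9 -- violated!
Step 2: Constraint must be active: 6*x = 9
x* = 9/6 = 1.5
lambda = (2*1*1.5 + 0)/6 = 0.5
Step 3: Compute optimal value.
f(x*) = 1*1.5^2 + 0*1.5 = 2.25


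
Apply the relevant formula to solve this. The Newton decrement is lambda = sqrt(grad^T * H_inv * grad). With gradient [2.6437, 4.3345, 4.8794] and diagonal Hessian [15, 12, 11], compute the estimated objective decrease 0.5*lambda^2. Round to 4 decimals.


Step 1: H is diagonal, so H^(-1) * g = [0.1762, 0.3612, 0.4436].
Step 2: g^T H^(-1) g = sum_i g_i^2 / H_ii
  = (2.6437)^2/15 + (4.3345)^2/12 + (4.8794)^2/11
  = 0.4659 + 1.5657 + 2.1644 = 4.196
Step 3: Objective decrease = 0.5 * g^T H^(-1) g = 2.098


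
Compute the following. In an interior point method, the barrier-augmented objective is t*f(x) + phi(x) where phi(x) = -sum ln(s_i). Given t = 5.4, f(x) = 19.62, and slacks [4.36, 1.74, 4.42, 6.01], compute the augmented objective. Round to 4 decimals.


Step 1: Compute log-barrier.
ln values: [1.4725, 0.5539, 1.4861, 1.7934]
phi = -(1.4725 + 0.5539 + 1.4861 + 1.7934) = -5.3059
Step 2: Compute augmented objective.
t*f(x) = 5.4*19.62 = 105.948
Total = 105.948 - 5.3059 = 100.6421


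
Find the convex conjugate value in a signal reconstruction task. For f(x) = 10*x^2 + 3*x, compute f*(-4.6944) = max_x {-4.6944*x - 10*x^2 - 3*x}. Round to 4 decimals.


f*(y) = sup_x {y*x - a*x^2 - b*x} = sup_x {(y-b)*x - a*x^2}
FOC: (y - b) - 2a*x = 0 => x* = (y - b)/(2a)
x* = (-4.6944 - 3)/(2*10) = -0.3847
f*(-4.6944) = (y-b)^2/(4a) = (-4.6944 - 3)^2/(4*10)
= 59.2038/40 = 1.4801


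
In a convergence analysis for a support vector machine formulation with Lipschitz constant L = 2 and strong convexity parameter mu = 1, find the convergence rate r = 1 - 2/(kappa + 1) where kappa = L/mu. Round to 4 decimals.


Step 1: Compute the condition number.
kappa = L/mu = 2/1 = 2.0
Step 2: Compute the convergence rate.
r = 1 - 2/(kappa + 1) = 1 - 2*mu/(L + mu) = (L - mu)/(L + mu) = 1/3 = 0.3333


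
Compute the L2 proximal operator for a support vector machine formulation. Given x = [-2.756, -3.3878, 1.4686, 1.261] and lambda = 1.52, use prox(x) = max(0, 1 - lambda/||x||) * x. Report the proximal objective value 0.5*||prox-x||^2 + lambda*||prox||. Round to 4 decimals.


Step 1: Compute ||x||.
||x|| = 4.777
Step 2: Compute scaling factor.
scale = max(0, 1 - 1.52/4.777) = 0.6818
Step 3: prox(x) = [-1.8791, -2.3098, 1.0013, 0.8598]
||prox(x)|| = 3.257
Step 4: Proximal objective.
0.5*||prox-x||^2 = 1.1552
lambda*||prox|| = 4.9506
Total = 6.1058


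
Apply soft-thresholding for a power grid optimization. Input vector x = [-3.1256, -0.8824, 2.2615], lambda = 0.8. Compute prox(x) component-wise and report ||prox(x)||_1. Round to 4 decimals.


Soft-thresholding with lambda = 0.8:
prox(-3.1256) = sign(-3.1256)*max(|-3.1256| - 0.8, 0) = -2.3256
prox(-0.8824) = sign(-0.8824)*max(|-0.8824| - 0.8, 0) = -0.0824
prox(2.2615) = sign(2.2615)*max(|2.2615| - 0.8, 0) = 1.4615
prox(x) = [-2.3256, -0.0824, 1.4615]
||prox(x)||_1 = 2.3256 + 0.0824 + 1.4615 = 3.8695


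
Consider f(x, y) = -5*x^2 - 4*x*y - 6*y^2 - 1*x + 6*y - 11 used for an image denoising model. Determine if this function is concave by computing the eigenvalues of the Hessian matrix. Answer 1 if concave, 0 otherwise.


The Hessian of f(x,y) = -5*x^2 - 4*x*y - 6*y^2 - 1*x + 6*y - 11 is:
H = [[-10, -4], [-4, -12]]
Trace = -10 - 12 = -22
Determinant = -10*-12 - (-4)^2 = 104
Discriminant = (-22)^2 - 4*104 = 68.0
Eigenvalues: lambda_1 = -15.1231, lambda_2 = -6.8769
The function is concave.

1


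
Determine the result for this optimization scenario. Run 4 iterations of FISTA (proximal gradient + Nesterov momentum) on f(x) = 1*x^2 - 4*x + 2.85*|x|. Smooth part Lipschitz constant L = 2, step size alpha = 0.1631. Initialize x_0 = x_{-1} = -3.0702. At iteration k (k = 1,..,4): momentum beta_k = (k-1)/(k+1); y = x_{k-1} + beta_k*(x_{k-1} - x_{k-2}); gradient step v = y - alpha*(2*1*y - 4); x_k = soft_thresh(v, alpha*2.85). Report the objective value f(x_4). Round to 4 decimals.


FISTA on f(x) = 1*x^2 - 4*x + 2.85*|x|
L = 2, alpha = 0.1631
Iteration 1: beta = 0.0, y = -3.0702 + 0.0*(-3.0702 + 3.0702) = -3.0702
  grad(y) = -10.1404, v = y - alpha*grad = -1.4163
  prox(v) = soft_thresh(-1.4163, 0.4648) = -0.9515
Iteration 2: beta = 0.3333, y = -0.9515 + 0.3333*(-0.9515 + 3.0702) = -0.2452
  grad(y) = -4.4904, v = y - alpha*grad = 0.4872
  prox(v) = soft_thresh(0.4872, 0.4648) = 0.0223
Iteration 3: beta = 0.5, y = 0.0223 + 0.5*(0.0223 + 0.9515) = 0.5092
  grad(y) = -2.9815, v = y - alpha*grad = 0.9955
  prox(v) = soft_thresh(0.9955, 0.4648) = 0.5307
Iteration 4: beta = 0.6, y = 0.5307 + 0.6*(0.5307 - 0.0223) = 0.8357
  grad(y) = -2.3286, v = y - alpha*grad = 1.2155
  prox(v) = soft_thresh(1.2155, 0.4648) = 0.7507
f(x_4) = 1*0.7507^2 - 4*0.7507 + 2.85*|0.7507| = -0.2998


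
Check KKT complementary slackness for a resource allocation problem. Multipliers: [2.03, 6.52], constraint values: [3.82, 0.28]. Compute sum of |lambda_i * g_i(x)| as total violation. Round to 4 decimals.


KKT complementary slackness check:
lambda_1 * g_1 = 2.03 * 3.82 = 7.7546
lambda_2 * g_2 = 6.52 * 0.28 = 1.8256
Total violation = 7.7546 + 1.8256 = 9.5802


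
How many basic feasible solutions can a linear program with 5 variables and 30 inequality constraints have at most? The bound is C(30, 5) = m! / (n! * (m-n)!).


Each vertex corresponds to some choice of n active constraints out of m, so the number of vertices is at most C(m, n) = m! / (n!(m-n)!).
m = 30, n = 5
Numerator: 30 * 29 * 28 * 27 * 26
Denominator: 5! = 120
C(30, 5) = 142506


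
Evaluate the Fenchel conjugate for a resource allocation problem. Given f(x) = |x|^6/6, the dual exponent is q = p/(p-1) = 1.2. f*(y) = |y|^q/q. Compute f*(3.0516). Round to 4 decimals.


The conjugate exponent q satisfies 1/p + 1/q = 1.
p = 6, so q = 6/(6 - 1) = 1.2
|y|^q = 3.0516^1.2 = 3.8145
f*(3.0516) = 3.8145 / 1.2 = 3.1787


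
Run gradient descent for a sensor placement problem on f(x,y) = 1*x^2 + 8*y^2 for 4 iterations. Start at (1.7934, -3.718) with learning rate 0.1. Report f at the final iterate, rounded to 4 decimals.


Gradient descent on f(x,y) = 1*x^2 + 8*y^2.
Starting point: (1.7934, -3.718), alpha = 0.1
Step 1: grad_x = 2*1*1.7934 = 3.5868, grad_y = 2*8*-3.718 = -59.488
  x_1 = 1.7934 - 0.1*3.5868 = 1.4347
  y_1 = -3.718 - 0.1*-59.488 = 2.2308
Step 2: grad_x = 2*1*1.4347 = 2.8694, grad_y = 2*8*2.2308 = 35.6928
  x_2 = 1.4347 - 0.1*2.8694 = 1.1478
  y_2 = 2.2308 - 0.1*35.6928 = -1.3385
Step 3: grad_x = 2*1*1.1478 = 2.2956, grad_y = 2*8*-1.3385 = -21.4157
  x_3 = 1.1478 - 0.1*2.2956 = 0.9182
  y_3 = -1.3385 - 0.1*-21.4157 = 0.8031
Step 4: grad_x = 2*1*0.9182 = 1.8364, grad_y = 2*8*0.8031 = 12.8494
  x_4 = 0.9182 - 0.1*1.8364 = 0.7346
  y_4 = 0.8031 - 0.1*12.8494 = -0.4819
f(0.7346, -0.4819) = 1*0.7346^2 + 8*(-0.4819)^2 = 2.3971


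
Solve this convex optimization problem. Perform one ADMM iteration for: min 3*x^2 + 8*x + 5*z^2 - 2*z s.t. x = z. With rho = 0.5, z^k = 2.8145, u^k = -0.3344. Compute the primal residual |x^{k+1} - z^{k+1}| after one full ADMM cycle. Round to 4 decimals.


ADMM iteration with rho = 0.5, z^k = 2.8145, u^k = -0.3344
Step 1: x-update.
Minimize 3*x^2 + 8*x + (0.5/2)*(x - 2.8145 - 0.3344)^2
FOC: (2*3 + 0.5)*x = -8 + 0.5*(2.8145 + 0.3344)
x^{k+1} = -0.9885
Step 2: z-update.
Minimize 5*z^2 - 2*z + (0.5/2)*(-0.9885 - z - 0.3344)^2
FOC: (2*5 + 0.5)*z = 2 + 0.5*(-0.9885 - 0.3344)
z^{k+1} = 0.1275
Step 3: u-update.
u^{k+1} = -0.3344 - 0.9885 - 0.1275 = -1.4504
Step 4: Primal residual = |-0.9885 - 0.1275| = 1.116


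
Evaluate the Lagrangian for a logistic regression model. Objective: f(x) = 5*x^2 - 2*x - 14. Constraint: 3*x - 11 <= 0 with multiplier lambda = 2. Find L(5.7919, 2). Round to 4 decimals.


Step 1: Evaluate f(x).
f(5.7919) = 5*5.7919^2 - 2*5.7919 - 14 = 142.1467
Step 2: Evaluate g(x).
g(5.7919) = 3*5.7919 - 11 = 6.3757
Step 3: Compute Lagrangian.
L = 142.1467 + 2*6.3757 = 154.8981


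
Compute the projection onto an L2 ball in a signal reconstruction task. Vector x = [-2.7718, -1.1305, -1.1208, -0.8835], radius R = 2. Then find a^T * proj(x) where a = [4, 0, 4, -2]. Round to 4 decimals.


Step 1: Compute ||x|| (intermediates to 6 decimals).
||x|| = sqrt((-2.7718)^2 + (-1.1305)^2 + (-1.1208)^2 + (-0.8835)^2) = 3.316274
Step 2: Project.
Since ||x|| > R, scale = R/||x|| = 2/3.316274 = 0.603086, proj(x) = scale * x
proj(x) = [-1.671634, -0.681789, -0.675939, -0.532826]
Step 3: Dot product.
a^T * proj(x) = 4*(-1.671634) + 0*(-0.681789) + 4*(-0.675939) - 2*(-0.532826) = -8.3246


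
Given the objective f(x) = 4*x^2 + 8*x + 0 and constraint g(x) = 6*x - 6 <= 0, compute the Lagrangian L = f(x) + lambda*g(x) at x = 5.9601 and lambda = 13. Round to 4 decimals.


Step 1: Evaluate f(x).
f(5.9601) = 4*5.9601^2 + 8*5.9601 + 0 = 189.772
Step 2: Evaluate g(x).
g(5.9601) = 6*5.9601 - 6 = 29.7606
Step 3: Compute Lagrangian.
L = 189.772 + 13*29.7606 = 576.6598


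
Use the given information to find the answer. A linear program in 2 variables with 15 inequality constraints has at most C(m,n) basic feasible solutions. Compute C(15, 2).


Each vertex corresponds to some choice of n active constraints out of m, so the number of vertices is at most C(m, n) = m! / (n!(m-n)!).
m = 15, n = 2
Numerator: 15 * 14
Denominator: 2! = 2
C(15, 2) = 105


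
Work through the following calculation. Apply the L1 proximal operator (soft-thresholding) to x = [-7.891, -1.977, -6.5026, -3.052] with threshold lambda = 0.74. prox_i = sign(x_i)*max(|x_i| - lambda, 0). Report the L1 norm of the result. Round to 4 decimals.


Soft-thresholding with lambda = 0.74:
prox(-7.891) = sign(-7.891)*max(|-7.891| - 0.74, 0) = -7.151
prox(-1.977) = sign(-1.977)*max(|-1.977| - 0.74, 0) = -1.237
prox(-6.5026) = sign(-6.5026)*max(|-6.5026| - 0.74, 0) = -5.7626
prox(-3.052) = sign(-3.052)*max(|-3.052| - 0.74, 0) = -2.312
prox(x) = [-7.151, -1.237, -5.7626, -2.312]
||prox(x)||_1 = 7.151 + 1.237 + 5.7626 + 2.312 = 16.4626


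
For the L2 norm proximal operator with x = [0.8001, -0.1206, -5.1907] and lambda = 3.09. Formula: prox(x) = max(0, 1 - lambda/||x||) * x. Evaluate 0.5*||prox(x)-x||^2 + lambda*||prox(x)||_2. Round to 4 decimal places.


Step 1: Compute ||x||.
||x|| = 5.2534
Step 2: Compute scaling factor.
scale = max(0, 1 - 3.09/5.2534) = 0.4118
Step 3: prox(x) = [0.3295, -0.0497, -2.1376]
||prox(x)|| = 2.1634
Step 4: Proximal objective.
0.5*||prox-x||^2 = 4.7741
lambda*||prox|| = 6.6849
Total = 11.4589


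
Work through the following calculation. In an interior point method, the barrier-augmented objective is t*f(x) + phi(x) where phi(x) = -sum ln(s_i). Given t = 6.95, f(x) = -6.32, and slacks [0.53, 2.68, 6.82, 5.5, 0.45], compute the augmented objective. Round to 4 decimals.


Step 1: Compute log-barrier.
ln values: [-0.6349, 0.9858, 1.9199, 1.7047, -0.7985]
phi = -(-0.6349 + 0.9858 + 1.9199 + 1.7047 - 0.7985) = -3.177
Step 2: Compute augmented objective.
t*f(x) = 6.95*-6.32 = -43.924
Total = -43.924 - 3.177 = -47.101
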